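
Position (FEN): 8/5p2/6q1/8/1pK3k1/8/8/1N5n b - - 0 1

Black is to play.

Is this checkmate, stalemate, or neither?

neither

Black to move; black king on g4.
In check: no.
Legal moves for Black include: Qg8, Qh7, Qg7, Qh6, Qf6, Qe6+, Qd6, Qc6+, Qb6, Qa6+, Qh5, Qg5, Qf5, Qe4+, Qd3+, Qc2+, Qxb1, Kh5, ... (list truncated; more exist).
Black has legal moves and is not in check → neither.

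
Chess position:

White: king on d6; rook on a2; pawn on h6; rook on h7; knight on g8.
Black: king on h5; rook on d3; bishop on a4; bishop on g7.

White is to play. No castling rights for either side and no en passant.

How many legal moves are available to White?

4

White to move; king on d6.
In check: yes, from the black rook on d3.
Legal moves: Ke7, Kc7, Ke6, Kc5.
Count: 4.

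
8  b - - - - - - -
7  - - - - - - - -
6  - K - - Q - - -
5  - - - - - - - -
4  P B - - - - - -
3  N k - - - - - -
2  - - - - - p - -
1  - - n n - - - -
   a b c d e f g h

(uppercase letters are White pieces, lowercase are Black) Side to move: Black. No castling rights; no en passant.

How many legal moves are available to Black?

4

Black to move; king on b3.
In check: yes, from the white queen on e6.
Legal moves: Kxb4, Kxa4, Kb2, Bd5.
Count: 4.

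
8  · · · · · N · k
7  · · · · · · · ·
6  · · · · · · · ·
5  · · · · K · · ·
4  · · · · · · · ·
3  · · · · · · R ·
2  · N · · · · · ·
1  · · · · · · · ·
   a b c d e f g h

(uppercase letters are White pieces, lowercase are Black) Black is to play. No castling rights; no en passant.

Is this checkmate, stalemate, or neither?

stalemate

Black to move; black king on h8.
In check: no.
King squares — g7: attacked by Rg3; h7: attacked by Nf8; g8: attacked by Rg3.
Legal moves for Black: none.
Not in check and no legal moves → stalemate.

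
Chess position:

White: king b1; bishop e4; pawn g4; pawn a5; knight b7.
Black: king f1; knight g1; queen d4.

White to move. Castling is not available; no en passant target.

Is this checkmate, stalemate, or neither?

White to move; white king on b1.
In check: no.
Legal moves for White: Nd8, Nd6, Nc5, Bh7, Bg6, Bc6, Bf5, Bd5, Bf3, Bd3+, Bg2+, Bc2, Bh1, Kc2, Ka2, Kc1, a6, g5.
White has 18 legal moves and is not in check → neither.

neither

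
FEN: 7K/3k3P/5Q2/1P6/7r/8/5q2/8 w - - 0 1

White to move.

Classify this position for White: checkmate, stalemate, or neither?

White to move; white king on h8.
In check: no.
Legal moves for White include: Kg8, Kg7, Qf8, Qd8+, Qg7+, Qf7+, Qe7+, Qh6, Qg6, Qe6+, Qd6+, Qc6+, Qb6, Qa6, Qg5, Qf5+, Qe5, Qxh4, ... (list truncated; more exist).
White has legal moves and is not in check → neither.

neither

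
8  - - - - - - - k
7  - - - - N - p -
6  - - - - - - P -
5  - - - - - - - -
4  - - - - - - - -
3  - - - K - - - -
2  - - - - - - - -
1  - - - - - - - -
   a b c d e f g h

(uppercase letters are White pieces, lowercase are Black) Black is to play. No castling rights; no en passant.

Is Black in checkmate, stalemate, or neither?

Black to move; black king on h8.
In check: no.
King squares — g7: own pawn; h7: attacked by Pg6; g8: attacked by Ne7.
Legal moves for Black: none.
Not in check and no legal moves → stalemate.

stalemate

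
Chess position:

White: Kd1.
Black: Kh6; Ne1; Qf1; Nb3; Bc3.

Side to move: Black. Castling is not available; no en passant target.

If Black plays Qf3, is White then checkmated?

After Qf3: white king on d1; in check: yes, from the black queen on f3.
King squares — c1: attacked by Nb3; e1: attacked by Bc3; c2: attacked by Ne1; d2: attacked by Nb3; e2: attacked by Qf3.
White has no legal moves → checkmate.

yes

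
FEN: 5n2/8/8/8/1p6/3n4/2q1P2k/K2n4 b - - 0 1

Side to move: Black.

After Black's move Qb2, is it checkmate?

After Qb2: white king on a1; in check: yes, from the black queen on b2.
King squares — b1: attacked by Qb2; a2: attacked by Qb2; b2: attacked by Nd1.
White has no legal moves → checkmate.

yes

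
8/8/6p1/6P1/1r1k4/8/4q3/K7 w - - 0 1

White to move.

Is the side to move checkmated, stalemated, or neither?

White to move; white king on a1.
In check: no.
King squares — b1: attacked by Rb4; a2: attacked by Qe2; b2: attacked by Qe2.
Legal moves for White: none.
Not in check and no legal moves → stalemate.

stalemate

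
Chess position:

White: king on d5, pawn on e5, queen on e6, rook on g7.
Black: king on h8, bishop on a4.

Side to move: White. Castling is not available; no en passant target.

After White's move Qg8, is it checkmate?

After Qg8: black king on h8; in check: yes, from the white queen on g8.
King squares — g7: attacked by Qg8; h7: attacked by Rg7; g8: attacked by Rg7.
Black has no legal moves → checkmate.

yes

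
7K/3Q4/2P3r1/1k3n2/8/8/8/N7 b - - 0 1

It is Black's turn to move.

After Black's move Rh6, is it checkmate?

After Rh6: white king on h8; in check: yes, from the black rook on h6.
White has 2 legal replies: Kg8, Qh7.
In check but a legal move exists → not checkmate.

no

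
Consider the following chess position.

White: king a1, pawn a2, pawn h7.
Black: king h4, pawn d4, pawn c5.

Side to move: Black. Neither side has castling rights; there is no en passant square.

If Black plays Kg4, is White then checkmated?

no

After Kg4: white king on a1; in check: no.
White is not in check, so this cannot be checkmate.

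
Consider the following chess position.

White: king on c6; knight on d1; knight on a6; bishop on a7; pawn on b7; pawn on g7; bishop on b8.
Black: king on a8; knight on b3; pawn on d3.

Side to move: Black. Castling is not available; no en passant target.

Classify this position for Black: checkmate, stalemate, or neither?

Black to move; black king on a8.
In check: yes, from the white pawn on b7.
King squares — a7: attacked by Bb8; b7: attacked by Kc6; b8: attacked by Na6.
Legal moves for Black: none.
In check with no legal moves → checkmate.

checkmate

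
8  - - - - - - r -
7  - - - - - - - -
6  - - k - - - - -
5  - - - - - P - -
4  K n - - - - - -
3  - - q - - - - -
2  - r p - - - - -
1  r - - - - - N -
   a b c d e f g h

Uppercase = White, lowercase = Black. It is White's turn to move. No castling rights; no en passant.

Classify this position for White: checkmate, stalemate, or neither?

White to move; white king on a4.
In check: yes, from the black rook on a1.
King squares — a3: attacked by Ra1; b3: attacked by Rb2; b4: attacked by Rb2; a5: attacked by Ra1; b5: attacked by Kc6.
Legal moves for White: none.
In check with no legal moves → checkmate.

checkmate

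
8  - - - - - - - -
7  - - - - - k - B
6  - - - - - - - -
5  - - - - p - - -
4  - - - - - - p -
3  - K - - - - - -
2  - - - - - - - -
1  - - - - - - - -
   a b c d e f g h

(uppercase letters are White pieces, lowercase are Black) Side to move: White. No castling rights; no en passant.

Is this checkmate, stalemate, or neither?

White to move; white king on b3.
In check: no.
Legal moves for White: Bg8+, Bg6+, Bf5, Be4, Bd3, Bc2, Bb1, Kc4, Kb4, Ka4, Kc3, Ka3, Kc2, Kb2, Ka2.
White has 15 legal moves and is not in check → neither.

neither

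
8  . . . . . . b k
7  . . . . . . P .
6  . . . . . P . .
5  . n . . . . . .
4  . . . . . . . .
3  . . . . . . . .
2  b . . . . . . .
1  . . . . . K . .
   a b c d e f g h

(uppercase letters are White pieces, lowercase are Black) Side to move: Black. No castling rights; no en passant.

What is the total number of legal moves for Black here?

1

Black to move; king on h8.
In check: yes, from the white pawn on g7.
Legal moves: Kh7.
Count: 1.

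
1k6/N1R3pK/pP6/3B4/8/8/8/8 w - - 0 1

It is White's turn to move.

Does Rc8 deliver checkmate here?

yes

After Rc8: black king on b8; in check: yes, from the white rook on c8.
King squares — a7: attacked by Pb6; b7: attacked by Bd5; c7: attacked by Pb6; a8: attacked by Bd5; c8: attacked by Na7.
Black has no legal moves → checkmate.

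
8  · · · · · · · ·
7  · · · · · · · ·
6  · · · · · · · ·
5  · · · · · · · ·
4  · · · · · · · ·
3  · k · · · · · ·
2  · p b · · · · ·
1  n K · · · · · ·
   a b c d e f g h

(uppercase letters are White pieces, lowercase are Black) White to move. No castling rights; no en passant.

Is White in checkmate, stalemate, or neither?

White to move; white king on b1.
In check: yes, from the black bishop on c2.
King squares — a1: attacked by Pb2; c1: attacked by Pb2; a2: attacked by Kb3; b2: attacked by Kb3; c2: attacked by Na1.
Legal moves for White: none.
In check with no legal moves → checkmate.

checkmate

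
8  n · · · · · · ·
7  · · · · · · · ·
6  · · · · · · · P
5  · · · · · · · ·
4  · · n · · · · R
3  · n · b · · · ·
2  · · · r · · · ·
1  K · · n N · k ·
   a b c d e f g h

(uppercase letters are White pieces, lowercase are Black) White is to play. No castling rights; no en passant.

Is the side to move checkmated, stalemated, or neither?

checkmate

White to move; white king on a1.
In check: yes, from the black knight on b3.
King squares — b1: attacked by Bd3; a2: attacked by Rd2; b2: attacked by Nd1.
Legal moves for White: none.
In check with no legal moves → checkmate.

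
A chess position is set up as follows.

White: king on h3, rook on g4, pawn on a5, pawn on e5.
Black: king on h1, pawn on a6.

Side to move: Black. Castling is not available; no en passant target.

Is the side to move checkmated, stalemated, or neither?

stalemate

Black to move; black king on h1.
In check: no.
King squares — g1: attacked by Rg4; g2: attacked by Kh3; h2: attacked by Kh3.
Legal moves for Black: none.
Not in check and no legal moves → stalemate.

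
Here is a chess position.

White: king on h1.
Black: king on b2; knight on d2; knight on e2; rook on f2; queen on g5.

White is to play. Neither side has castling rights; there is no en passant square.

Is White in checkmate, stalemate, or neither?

stalemate

White to move; white king on h1.
In check: no.
King squares — g1: attacked by Ne2; g2: attacked by Rf2; h2: attacked by Rf2.
Legal moves for White: none.
Not in check and no legal moves → stalemate.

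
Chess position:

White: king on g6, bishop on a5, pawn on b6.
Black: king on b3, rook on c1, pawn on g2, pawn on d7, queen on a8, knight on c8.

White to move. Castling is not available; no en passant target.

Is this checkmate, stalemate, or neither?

White to move; white king on g6.
In check: no.
Legal moves for White: Kh7, Kg7, Kf7, Kh6, Kf6, Kh5, Kg5, Kf5, Bb4, Bc3, Bd2, Be1, b7.
White has 13 legal moves and is not in check → neither.

neither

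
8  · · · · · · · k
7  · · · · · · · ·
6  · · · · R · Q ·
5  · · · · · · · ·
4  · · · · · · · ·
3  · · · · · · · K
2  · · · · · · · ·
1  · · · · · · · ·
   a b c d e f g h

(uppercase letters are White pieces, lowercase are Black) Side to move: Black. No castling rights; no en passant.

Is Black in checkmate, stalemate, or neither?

Black to move; black king on h8.
In check: no.
King squares — g7: attacked by Qg6; h7: attacked by Qg6; g8: attacked by Qg6.
Legal moves for Black: none.
Not in check and no legal moves → stalemate.

stalemate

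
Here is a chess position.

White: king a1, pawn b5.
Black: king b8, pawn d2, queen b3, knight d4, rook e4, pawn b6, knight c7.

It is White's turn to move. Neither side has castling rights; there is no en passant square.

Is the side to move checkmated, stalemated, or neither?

stalemate

White to move; white king on a1.
In check: no.
King squares — b1: attacked by Qb3; a2: attacked by Qb3; b2: attacked by Qb3.
Legal moves for White: none.
Not in check and no legal moves → stalemate.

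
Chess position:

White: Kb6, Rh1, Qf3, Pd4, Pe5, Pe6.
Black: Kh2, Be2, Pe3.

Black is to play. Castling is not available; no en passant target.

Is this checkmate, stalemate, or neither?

checkmate

Black to move; black king on h2.
In check: yes, from the white rook on h1.
King squares — g1: attacked by Rh1; h1: attacked by Qf3; g2: attacked by Qf3; g3: attacked by Qf3; h3: attacked by Rh1.
Legal moves for Black: none.
In check with no legal moves → checkmate.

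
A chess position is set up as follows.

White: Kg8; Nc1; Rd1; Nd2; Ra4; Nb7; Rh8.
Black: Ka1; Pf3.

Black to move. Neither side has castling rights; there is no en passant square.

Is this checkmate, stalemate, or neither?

neither

Black to move; black king on a1.
In check: yes, from the white rook on a4.
King squares — b1: attacked by Nd2; a2: attacked by Nc1; b2: available.
Legal moves for Black: Kb2.
Black is in check but has 1 legal move → neither.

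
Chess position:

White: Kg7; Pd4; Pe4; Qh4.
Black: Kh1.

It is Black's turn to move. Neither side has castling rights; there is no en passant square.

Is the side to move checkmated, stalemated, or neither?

neither

Black to move; black king on h1.
In check: yes, from the white queen on h4.
Legal moves for Black: Kg2, Kg1.
Black is in check but has 2 legal moves → neither.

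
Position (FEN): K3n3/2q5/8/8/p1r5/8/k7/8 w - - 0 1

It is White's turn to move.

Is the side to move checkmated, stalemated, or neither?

White to move; white king on a8.
In check: no.
King squares — a7: attacked by Qc7; b7: attacked by Qc7; b8: attacked by Qc7.
Legal moves for White: none.
Not in check and no legal moves → stalemate.

stalemate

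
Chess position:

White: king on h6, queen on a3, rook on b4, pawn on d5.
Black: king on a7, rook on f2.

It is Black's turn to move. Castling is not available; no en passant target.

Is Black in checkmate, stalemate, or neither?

Black to move; black king on a7.
In check: yes, from the white queen on a3.
King squares — a6: attacked by Qa3; b6: attacked by Rb4; b7: attacked by Rb4; a8: attacked by Qa3; b8: attacked by Rb4.
Legal moves for Black: none.
In check with no legal moves → checkmate.

checkmate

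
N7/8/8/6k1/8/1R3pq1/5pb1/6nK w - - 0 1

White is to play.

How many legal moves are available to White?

0

White to move; king on h1.
In check: yes, from the black bishop on g2.
Legal moves: none.
Count: 0.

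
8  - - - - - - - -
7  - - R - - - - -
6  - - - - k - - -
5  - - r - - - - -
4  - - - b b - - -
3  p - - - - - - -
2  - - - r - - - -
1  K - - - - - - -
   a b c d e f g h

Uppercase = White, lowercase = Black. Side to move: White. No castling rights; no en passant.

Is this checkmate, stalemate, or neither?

checkmate

White to move; white king on a1.
In check: yes, from the black bishop on d4.
King squares — b1: attacked by Be4; a2: attacked by Rd2; b2: attacked by Rd2.
Legal moves for White: none.
In check with no legal moves → checkmate.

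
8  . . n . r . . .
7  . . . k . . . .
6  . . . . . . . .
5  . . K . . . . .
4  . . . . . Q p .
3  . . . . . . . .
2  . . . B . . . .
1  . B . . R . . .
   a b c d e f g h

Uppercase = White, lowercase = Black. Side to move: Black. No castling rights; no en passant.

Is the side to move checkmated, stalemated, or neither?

neither

Black to move; black king on d7.
In check: no.
Legal moves for Black: Rh8, Rg8, Rf8, Rd8, Re7, Re6, Re5+, Re4, Re3, Re2, Rxe1, Ne7, Na7, Nd6, Nb6, Kd8, g3.
Black has 17 legal moves and is not in check → neither.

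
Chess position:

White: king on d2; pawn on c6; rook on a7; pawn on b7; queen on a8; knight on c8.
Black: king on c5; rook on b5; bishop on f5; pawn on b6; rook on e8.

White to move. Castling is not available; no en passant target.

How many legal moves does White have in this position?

18

White to move; king on d2.
In check: no.
Legal moves: Ne7, Nd6, Nxb6, Qb8, Ra6, Ra5, Ra4, Ra3, Ra2, Ra1, Kc3, Kd1, Kc1, b8=Q, b8=R, b8=B, b8=N, c7.
Count: 18.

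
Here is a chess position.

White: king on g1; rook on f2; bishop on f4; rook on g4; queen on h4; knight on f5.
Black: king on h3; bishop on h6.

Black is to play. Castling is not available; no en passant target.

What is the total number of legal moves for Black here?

Black to move; king on h3.
In check: yes, from the white queen on h4.
Legal moves: none.
Count: 0.

0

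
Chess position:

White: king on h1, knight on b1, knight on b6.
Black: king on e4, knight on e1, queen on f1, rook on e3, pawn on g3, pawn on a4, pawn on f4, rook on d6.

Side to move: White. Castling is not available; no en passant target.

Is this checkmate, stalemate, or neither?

checkmate

White to move; white king on h1.
In check: yes, from the black queen on f1.
King squares — g1: attacked by Qf1; g2: attacked by Ne1; h2: attacked by Pg3.
Legal moves for White: none.
In check with no legal moves → checkmate.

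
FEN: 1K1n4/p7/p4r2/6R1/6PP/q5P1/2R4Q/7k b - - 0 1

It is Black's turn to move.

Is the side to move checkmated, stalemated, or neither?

Black to move; black king on h1.
In check: yes, from the white queen on h2.
King squares — g1: attacked by Qh2; g2: attacked by Rc2; h2: attacked by Rc2.
Legal moves for Black: none.
In check with no legal moves → checkmate.

checkmate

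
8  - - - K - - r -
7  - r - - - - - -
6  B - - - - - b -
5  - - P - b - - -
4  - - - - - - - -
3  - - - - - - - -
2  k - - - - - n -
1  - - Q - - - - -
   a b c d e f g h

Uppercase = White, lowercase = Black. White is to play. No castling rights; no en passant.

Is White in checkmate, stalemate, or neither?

White to move; white king on d8.
In check: yes, from the black rook on g8.
King squares — c7: attacked by Be5; d7: attacked by Rb7; e7: attacked by Rb7; c8: attacked by Rg8; e8: attacked by Bg6.
Legal moves for White: none.
In check with no legal moves → checkmate.

checkmate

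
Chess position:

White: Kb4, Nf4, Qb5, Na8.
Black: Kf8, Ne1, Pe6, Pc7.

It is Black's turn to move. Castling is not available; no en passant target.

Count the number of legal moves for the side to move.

11

Black to move; king on f8.
In check: no.
Legal moves: Kg8, Kg7, Kf7, Ke7, Nf3, Nd3+, Ng2, Nc2+, c6, e5, c5+.
Count: 11.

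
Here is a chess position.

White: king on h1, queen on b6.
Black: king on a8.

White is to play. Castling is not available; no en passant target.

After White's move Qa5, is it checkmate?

no

After Qa5: black king on a8; in check: yes, from the white queen on a5.
Black has 2 legal replies: Kb8, Kb7.
In check but a legal move exists → not checkmate.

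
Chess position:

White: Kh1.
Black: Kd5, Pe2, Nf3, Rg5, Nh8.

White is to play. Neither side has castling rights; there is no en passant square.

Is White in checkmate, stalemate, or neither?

White to move; white king on h1.
In check: no.
King squares — g1: attacked by Nf3; g2: attacked by Rg5; h2: attacked by Nf3.
Legal moves for White: none.
Not in check and no legal moves → stalemate.

stalemate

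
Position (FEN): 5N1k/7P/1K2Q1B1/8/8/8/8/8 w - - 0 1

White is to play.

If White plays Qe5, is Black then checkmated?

After Qe5: black king on h8; in check: yes, from the white queen on e5.
King squares — g7: attacked by Qe5; h7: attacked by Bg6; g8: attacked by Ph7.
Black has no legal moves → checkmate.

yes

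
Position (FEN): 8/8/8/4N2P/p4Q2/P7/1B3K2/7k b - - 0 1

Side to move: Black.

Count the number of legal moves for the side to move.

Black to move; king on h1.
In check: no.
Legal moves: none.
Count: 0.

0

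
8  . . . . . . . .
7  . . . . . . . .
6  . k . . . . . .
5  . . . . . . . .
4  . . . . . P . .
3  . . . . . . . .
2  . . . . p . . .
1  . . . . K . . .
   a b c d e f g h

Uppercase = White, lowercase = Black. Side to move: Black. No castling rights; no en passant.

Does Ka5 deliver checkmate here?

After Ka5: white king on e1; in check: no.
White is not in check, so this cannot be checkmate.

no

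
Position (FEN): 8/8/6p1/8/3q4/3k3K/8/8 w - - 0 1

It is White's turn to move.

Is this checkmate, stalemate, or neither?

White to move; white king on h3.
In check: no.
Legal moves for White: Kg3, Kh2, Kg2.
White has 3 legal moves and is not in check → neither.

neither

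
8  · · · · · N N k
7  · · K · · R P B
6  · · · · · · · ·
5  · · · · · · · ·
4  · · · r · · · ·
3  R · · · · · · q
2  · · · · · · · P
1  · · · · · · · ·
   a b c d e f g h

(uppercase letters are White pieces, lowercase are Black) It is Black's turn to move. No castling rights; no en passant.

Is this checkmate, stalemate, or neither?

checkmate

Black to move; black king on h8.
In check: yes, from the white pawn on g7.
King squares — g7: attacked by Rf7; h7: attacked by Nf8; g8: attacked by Bh7.
Legal moves for Black: none.
In check with no legal moves → checkmate.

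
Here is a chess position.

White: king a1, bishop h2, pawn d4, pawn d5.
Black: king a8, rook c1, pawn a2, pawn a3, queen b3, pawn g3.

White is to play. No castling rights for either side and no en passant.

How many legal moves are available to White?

0

White to move; king on a1.
In check: yes, from the black rook on c1.
Legal moves: none.
Count: 0.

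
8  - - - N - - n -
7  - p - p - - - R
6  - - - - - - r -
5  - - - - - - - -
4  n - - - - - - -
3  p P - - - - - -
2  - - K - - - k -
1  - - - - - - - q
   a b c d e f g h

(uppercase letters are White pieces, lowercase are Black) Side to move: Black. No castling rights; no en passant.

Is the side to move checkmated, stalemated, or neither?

Black to move; black king on g2.
In check: no.
Legal moves for Black include: Ne7, Nh6, Nf6, Rg7, Rh6, Rf6, Re6, Rd6, Rc6+, Rb6, Ra6, Rg5, Rg4, Rg3, Nb6, Nc5, Nc3, Nb2, ... (list truncated; more exist).
Black has legal moves and is not in check → neither.

neither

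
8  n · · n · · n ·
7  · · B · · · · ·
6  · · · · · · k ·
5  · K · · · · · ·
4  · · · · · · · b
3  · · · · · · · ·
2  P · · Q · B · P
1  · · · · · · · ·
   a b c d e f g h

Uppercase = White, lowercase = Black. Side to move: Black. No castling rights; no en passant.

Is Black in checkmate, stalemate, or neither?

Black to move; black king on g6.
In check: no.
Legal moves for Black include: Ne7, Nh6, Nf6, Nf7, Nb7, Ne6, Nc6, Nxc7+, Nb6, Kh7, Kg7, Kf7, Kf6, Kh5, Kf5, Be7, Bf6, Bg5, ... (list truncated; more exist).
Black has legal moves and is not in check → neither.

neither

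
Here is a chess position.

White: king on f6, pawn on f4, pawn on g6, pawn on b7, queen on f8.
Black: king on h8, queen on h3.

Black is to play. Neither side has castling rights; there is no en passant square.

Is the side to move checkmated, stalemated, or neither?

checkmate

Black to move; black king on h8.
In check: yes, from the white queen on f8.
King squares — g7: attacked by Kf6; h7: attacked by Pg6; g8: attacked by Qf8.
Legal moves for Black: none.
In check with no legal moves → checkmate.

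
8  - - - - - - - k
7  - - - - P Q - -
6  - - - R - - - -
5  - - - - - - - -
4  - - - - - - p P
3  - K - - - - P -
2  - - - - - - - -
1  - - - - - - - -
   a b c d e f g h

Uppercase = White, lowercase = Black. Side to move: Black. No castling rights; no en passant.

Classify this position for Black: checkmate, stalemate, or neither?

stalemate

Black to move; black king on h8.
In check: no.
King squares — g7: attacked by Qf7; h7: attacked by Qf7; g8: attacked by Qf7.
Legal moves for Black: none.
Not in check and no legal moves → stalemate.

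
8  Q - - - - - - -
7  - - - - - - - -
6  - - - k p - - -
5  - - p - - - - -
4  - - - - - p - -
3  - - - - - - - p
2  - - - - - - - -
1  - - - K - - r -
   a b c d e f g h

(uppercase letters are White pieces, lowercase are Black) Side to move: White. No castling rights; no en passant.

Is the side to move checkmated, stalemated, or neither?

neither

White to move; white king on d1.
In check: yes, from the black rook on g1.
King squares — c1: attacked by Rg1; e1: attacked by Rg1; c2: available; d2: available; e2: available.
Legal moves for White: Ke2, Kd2, Kc2.
White is in check but has 3 legal moves → neither.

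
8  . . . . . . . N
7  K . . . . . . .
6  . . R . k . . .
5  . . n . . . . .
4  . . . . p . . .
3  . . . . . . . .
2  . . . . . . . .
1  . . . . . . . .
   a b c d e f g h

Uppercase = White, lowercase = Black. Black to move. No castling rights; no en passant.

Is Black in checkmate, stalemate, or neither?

neither

Black to move; black king on e6.
In check: yes, from the white rook on c6.
King squares — d5: available; e5: available; f5: available; d6: attacked by Rc6; f6: attacked by Rc6; d7: available; e7: available; f7: attacked by Nh8.
Legal moves for Black: Ke7, Kd7, Kf5, Ke5, Kd5.
Black is in check but has 5 legal moves → neither.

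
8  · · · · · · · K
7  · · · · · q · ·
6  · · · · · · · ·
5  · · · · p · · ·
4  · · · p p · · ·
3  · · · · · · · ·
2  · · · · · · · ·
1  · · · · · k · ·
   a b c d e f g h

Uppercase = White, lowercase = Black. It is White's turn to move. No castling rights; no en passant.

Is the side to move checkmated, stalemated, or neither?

stalemate

White to move; white king on h8.
In check: no.
King squares — g7: attacked by Qf7; h7: attacked by Qf7; g8: attacked by Qf7.
Legal moves for White: none.
Not in check and no legal moves → stalemate.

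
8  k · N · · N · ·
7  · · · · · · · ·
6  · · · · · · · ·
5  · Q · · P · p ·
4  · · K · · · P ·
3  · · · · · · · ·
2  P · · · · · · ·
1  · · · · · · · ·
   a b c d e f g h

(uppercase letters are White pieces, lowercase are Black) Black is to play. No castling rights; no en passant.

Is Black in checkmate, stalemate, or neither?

stalemate

Black to move; black king on a8.
In check: no.
King squares — a7: attacked by Nc8; b7: attacked by Qb5; b8: attacked by Qb5.
Legal moves for Black: none.
Not in check and no legal moves → stalemate.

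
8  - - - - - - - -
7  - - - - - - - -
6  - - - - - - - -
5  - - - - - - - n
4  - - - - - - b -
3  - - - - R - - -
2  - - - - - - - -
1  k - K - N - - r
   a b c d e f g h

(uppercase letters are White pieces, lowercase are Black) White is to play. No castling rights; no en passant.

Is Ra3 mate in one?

yes

After Ra3: black king on a1; in check: yes, from the white rook on a3.
King squares — b1: attacked by Kc1; a2: attacked by Ra3; b2: attacked by Kc1.
Black has no legal moves → checkmate.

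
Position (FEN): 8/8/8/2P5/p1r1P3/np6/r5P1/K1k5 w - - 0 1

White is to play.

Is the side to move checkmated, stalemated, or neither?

checkmate

White to move; white king on a1.
In check: yes, from the black rook on a2.
King squares — b1: attacked by Kc1; a2: attacked by Pb3; b2: attacked by Kc1.
Legal moves for White: none.
In check with no legal moves → checkmate.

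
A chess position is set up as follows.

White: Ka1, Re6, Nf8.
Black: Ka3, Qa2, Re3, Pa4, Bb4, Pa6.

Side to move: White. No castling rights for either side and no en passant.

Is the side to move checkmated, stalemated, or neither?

checkmate

White to move; white king on a1.
In check: yes, from the black queen on a2.
King squares — b1: attacked by Qa2; a2: attacked by Ka3; b2: attacked by Qa2.
Legal moves for White: none.
In check with no legal moves → checkmate.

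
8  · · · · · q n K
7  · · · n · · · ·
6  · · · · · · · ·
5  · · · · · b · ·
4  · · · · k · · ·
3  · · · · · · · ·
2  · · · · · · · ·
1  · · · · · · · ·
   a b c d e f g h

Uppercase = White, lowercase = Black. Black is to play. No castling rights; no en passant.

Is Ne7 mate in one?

yes

After Ne7: white king on h8; in check: yes, from the black queen on f8.
King squares — g7: attacked by Qf8; h7: attacked by Bf5; g8: attacked by Ne7.
White has no legal moves → checkmate.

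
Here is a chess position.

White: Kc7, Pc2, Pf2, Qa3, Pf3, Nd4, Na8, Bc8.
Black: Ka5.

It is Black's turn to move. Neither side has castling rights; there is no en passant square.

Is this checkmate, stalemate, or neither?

checkmate

Black to move; black king on a5.
In check: yes, from the white queen on a3.
King squares — a4: attacked by Qa3; b4: attacked by Qa3; b5: attacked by Nd4; a6: attacked by Qa3; b6: attacked by Kc7.
Legal moves for Black: none.
In check with no legal moves → checkmate.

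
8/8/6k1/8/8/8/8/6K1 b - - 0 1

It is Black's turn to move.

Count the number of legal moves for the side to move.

Black to move; king on g6.
In check: no.
Legal moves: Kh7, Kg7, Kf7, Kh6, Kf6, Kh5, Kg5, Kf5.
Count: 8.

8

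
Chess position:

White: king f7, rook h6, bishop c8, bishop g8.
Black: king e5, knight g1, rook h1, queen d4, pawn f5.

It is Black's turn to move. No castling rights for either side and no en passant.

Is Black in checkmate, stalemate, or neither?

Black to move; black king on e5.
In check: no.
Legal moves for Black include: Kd5, Kf4, Ke4, Qd8, Qd7+, Qa7+, Qd6, Qb6, Qd5+, Qc5, Qh4, Qg4, Qf4, Qe4, Qc4+, Qb4, Qa4, Qe3, ... (list truncated; more exist).
Black has legal moves and is not in check → neither.

neither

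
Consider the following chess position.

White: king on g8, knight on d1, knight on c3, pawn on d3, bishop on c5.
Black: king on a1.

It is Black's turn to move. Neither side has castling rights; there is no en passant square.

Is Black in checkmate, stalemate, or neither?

stalemate

Black to move; black king on a1.
In check: no.
King squares — b1: attacked by Nc3; a2: attacked by Nc3; b2: attacked by Nd1.
Legal moves for Black: none.
Not in check and no legal moves → stalemate.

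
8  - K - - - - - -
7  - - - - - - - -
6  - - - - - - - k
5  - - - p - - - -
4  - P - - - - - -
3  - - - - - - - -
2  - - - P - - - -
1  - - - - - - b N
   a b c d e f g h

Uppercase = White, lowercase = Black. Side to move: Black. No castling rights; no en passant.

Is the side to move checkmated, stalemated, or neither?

Black to move; black king on h6.
In check: no.
Legal moves for Black: Kh7, Kg7, Kg6, Kh5, Kg5, Ba7+, Bb6, Bc5, Bd4, Be3, Bh2+, Bf2, d4.
Black has 13 legal moves and is not in check → neither.

neither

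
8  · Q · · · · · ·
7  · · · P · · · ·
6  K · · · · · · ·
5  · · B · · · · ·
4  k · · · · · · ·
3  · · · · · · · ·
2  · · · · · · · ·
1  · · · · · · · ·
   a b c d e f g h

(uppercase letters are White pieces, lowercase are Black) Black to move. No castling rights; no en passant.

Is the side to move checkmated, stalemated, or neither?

stalemate

Black to move; black king on a4.
In check: no.
King squares — a3: attacked by Bc5; b3: attacked by Qb8; b4: attacked by Bc5; a5: attacked by Ka6; b5: attacked by Ka6.
Legal moves for Black: none.
Not in check and no legal moves → stalemate.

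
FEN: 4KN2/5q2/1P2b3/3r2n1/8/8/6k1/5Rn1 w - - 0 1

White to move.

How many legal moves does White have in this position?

1

White to move; king on e8.
In check: yes, from the black queen on f7.
Legal moves: Rxf7.
Count: 1.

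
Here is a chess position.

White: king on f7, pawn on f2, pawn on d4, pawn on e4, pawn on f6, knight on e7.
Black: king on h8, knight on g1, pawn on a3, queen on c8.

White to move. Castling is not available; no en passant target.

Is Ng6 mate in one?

After Ng6: black king on h8; in check: yes, from the white knight on g6.
Black has 1 legal reply: Kh7.
In check but a legal move exists → not checkmate.

no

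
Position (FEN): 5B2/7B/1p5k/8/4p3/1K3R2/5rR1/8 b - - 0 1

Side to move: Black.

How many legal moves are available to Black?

Black to move; king on h6.
In check: yes, from the white bishop on f8.
Legal moves: Kxh7, Kh5.
Count: 2.

2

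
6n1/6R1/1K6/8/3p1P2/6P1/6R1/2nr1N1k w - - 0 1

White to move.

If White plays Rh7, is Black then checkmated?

After Rh7: black king on h1; in check: yes, from the white rook on h7.
Black has 2 legal replies: Kxg2, Nh6.
In check but a legal move exists → not checkmate.

no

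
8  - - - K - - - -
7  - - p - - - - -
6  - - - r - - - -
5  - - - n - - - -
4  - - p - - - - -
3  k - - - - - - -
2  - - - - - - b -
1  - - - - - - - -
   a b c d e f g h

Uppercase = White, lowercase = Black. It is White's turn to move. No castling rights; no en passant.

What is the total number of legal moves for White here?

2

White to move; king on d8.
In check: yes, from the black rook on d6.
Legal moves: Ke8, Kc8.
Count: 2.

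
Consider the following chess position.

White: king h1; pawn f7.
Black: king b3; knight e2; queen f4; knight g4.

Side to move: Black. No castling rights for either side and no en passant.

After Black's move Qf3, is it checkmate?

yes

After Qf3: white king on h1; in check: yes, from the black queen on f3.
King squares — g1: attacked by Ne2; g2: attacked by Qf3; h2: attacked by Ng4.
White has no legal moves → checkmate.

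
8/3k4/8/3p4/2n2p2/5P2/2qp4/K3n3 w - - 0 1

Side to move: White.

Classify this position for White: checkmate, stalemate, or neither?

White to move; white king on a1.
In check: no.
King squares — b1: attacked by Qc2; a2: attacked by Qc2; b2: attacked by Qc2.
Legal moves for White: none.
Not in check and no legal moves → stalemate.

stalemate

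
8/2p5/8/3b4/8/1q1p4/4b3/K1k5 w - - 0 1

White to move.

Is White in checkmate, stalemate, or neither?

White to move; white king on a1.
In check: no.
King squares — b1: attacked by Kc1; a2: attacked by Qb3; b2: attacked by Kc1.
Legal moves for White: none.
Not in check and no legal moves → stalemate.

stalemate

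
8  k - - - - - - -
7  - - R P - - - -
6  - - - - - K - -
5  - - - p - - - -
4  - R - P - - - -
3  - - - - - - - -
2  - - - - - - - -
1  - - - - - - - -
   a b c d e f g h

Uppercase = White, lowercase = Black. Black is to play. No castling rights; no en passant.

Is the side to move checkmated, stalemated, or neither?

stalemate

Black to move; black king on a8.
In check: no.
King squares — a7: attacked by Rc7; b7: attacked by Rb4; b8: attacked by Rb4.
Legal moves for Black: none.
Not in check and no legal moves → stalemate.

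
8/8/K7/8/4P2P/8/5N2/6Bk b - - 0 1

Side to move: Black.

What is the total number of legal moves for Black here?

2

Black to move; king on h1.
In check: yes, from the white knight on f2.
Legal moves: Kg2, Kxg1.
Count: 2.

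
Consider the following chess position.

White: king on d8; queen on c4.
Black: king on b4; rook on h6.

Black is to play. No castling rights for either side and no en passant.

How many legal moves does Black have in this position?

3

Black to move; king on b4.
In check: yes, from the white queen on c4.
Legal moves: Ka5, Kxc4, Ka3.
Count: 3.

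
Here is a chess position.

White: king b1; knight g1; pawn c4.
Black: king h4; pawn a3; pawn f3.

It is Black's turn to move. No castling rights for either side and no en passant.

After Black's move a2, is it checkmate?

no

After a2: white king on b1; in check: yes, from the black pawn on a2.
White has 5 legal replies: Kc2, Kb2, Kxa2, Kc1, Ka1.
In check but a legal move exists → not checkmate.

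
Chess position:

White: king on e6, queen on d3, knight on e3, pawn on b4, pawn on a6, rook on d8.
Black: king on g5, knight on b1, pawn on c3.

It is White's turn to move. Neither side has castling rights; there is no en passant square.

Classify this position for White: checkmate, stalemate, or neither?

White to move; white king on e6.
In check: no.
Legal moves for White include: Rh8, Rg8+, Rf8, Re8, Rc8, Rb8, Ra8, Rd7, Rd6, Rd5+, Rd4, Kf7, Ke7, Kd7, Kd6, Ke5, Kd5, Nf5, ... (list truncated; more exist).
White has legal moves and is not in check → neither.

neither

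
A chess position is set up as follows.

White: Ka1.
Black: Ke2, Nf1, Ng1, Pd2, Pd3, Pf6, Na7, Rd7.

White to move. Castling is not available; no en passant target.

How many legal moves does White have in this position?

White to move; king on a1.
In check: no.
Legal moves: Kb2, Ka2, Kb1.
Count: 3.

3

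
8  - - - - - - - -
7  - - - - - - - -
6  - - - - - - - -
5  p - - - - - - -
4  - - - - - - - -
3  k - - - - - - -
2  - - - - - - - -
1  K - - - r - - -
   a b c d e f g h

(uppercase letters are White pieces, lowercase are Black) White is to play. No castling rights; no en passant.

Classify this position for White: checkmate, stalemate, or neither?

checkmate

White to move; white king on a1.
In check: yes, from the black rook on e1.
King squares — b1: attacked by Re1; a2: attacked by Ka3; b2: attacked by Ka3.
Legal moves for White: none.
In check with no legal moves → checkmate.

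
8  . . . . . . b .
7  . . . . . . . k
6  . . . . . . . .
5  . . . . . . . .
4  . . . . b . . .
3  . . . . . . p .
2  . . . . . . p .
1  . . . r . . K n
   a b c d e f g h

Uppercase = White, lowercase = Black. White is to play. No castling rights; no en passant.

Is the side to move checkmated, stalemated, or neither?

checkmate

White to move; white king on g1.
In check: yes, from the black rook on d1.
King squares — f1: attacked by Rd1; h1: attacked by Rd1; f2: attacked by Nh1; g2: attacked by Be4; h2: attacked by Pg3.
Legal moves for White: none.
In check with no legal moves → checkmate.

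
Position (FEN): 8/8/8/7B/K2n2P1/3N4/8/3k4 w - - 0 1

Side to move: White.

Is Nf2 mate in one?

no

After Nf2: black king on d1; in check: yes, from the white knight on f2.
Black has 5 legal replies: Ke2, Kd2, Kc2, Ke1, Kc1.
In check but a legal move exists → not checkmate.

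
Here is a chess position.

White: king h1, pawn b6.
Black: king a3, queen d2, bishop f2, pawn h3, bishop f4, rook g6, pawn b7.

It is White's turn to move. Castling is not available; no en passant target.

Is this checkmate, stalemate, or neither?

White to move; white king on h1.
In check: no.
King squares — g1: attacked by Bf2; g2: attacked by Ph3; h2: attacked by Bf4.
Legal moves for White: none.
Not in check and no legal moves → stalemate.

stalemate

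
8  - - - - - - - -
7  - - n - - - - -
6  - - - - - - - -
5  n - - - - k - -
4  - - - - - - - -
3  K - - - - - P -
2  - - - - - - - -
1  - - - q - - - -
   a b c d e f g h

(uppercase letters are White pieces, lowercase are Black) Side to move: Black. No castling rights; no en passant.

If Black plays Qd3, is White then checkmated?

After Qd3: white king on a3; in check: yes, from the black queen on d3.
White has 4 legal replies: Kb4, Ka4, Kb2, Ka2.
In check but a legal move exists → not checkmate.

no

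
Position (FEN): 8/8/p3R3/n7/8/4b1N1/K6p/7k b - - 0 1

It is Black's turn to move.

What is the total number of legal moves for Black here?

2

Black to move; king on h1.
In check: yes, from the white knight on g3.
Legal moves: Kg2, Kg1.
Count: 2.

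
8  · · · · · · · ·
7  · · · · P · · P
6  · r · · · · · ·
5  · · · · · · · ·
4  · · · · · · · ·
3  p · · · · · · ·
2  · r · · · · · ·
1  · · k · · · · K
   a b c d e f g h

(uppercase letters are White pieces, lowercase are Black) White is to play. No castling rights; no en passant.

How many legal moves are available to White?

9

White to move; king on h1.
In check: no.
Legal moves: Kg1, h8=Q, h8=R, h8=B, h8=N, e8=Q, e8=R, e8=B, e8=N.
Count: 9.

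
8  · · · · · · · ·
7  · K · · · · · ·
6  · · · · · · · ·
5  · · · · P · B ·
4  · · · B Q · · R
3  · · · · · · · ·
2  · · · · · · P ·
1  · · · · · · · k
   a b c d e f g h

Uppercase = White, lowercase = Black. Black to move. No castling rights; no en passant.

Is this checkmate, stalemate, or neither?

checkmate

Black to move; black king on h1.
In check: yes, from the white rook on h4.
King squares — g1: attacked by Bd4; g2: attacked by Qe4; h2: attacked by Rh4.
Legal moves for Black: none.
In check with no legal moves → checkmate.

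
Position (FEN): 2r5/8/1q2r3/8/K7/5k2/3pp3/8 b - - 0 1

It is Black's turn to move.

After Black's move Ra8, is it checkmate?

After Ra8: white king on a4; in check: yes, from the black rook on a8.
King squares — a3: attacked by Ra8; b3: attacked by Qb6; b4: attacked by Qb6; a5: attacked by Qb6; b5: attacked by Qb6.
White has no legal moves → checkmate.

yes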